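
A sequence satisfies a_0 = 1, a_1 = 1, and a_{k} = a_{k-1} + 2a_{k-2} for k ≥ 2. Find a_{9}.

341

The ordinary generating function has denominator 1 - x - 2x^2.
Iterating the recurrence: a_0,…,a_{9} = 1, 1, 3, 5, 11, 21, 43, 85, 171, 341.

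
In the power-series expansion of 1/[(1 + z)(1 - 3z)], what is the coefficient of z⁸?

The denominator gives the recurrence a_n = 2a_(n−1) + 3a_(n−2) for n ≥ 2; the numerator fixes a_0 = 1, a_1 = 2.
Iterating: 1, 2, 7, 20, 61, 182, 547, 1640, 4921, so a_8 = 4921.

4921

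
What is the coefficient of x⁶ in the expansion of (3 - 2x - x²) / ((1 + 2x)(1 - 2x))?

The denominator gives the recurrence a_n = 4a_(n−2) for n ≥ 3; the numerator fixes a_0 = 3, a_1 = -2, a_2 = 11.
Iterating: 3, -2, 11, -8, 44, -32, 176, so a_6 = 176.

176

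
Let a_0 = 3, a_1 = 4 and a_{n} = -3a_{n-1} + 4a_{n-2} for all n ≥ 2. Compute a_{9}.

The ordinary generating function has denominator 1 + 3x - 4x^2.
Iterating the recurrence: a_0,…,a_{9} = 3, 4, 0, 16, -48, 208, -816, 3280, -13104, 52432.

52432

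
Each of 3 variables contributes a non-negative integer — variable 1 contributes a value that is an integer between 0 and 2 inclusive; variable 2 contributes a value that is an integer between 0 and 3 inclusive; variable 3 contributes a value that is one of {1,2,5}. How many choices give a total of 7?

The generating function for the choices is (1 + y + y^2)·(1 + y + y^2 + y^3)·(y + y^2 + y^5); the count is [y^7].
(1 + y + y^2) has coefficients 1,1,1 for degrees 0…2.
(1 + y + y^2 + y^3) has coefficients 1,1,1,1,0,0,0,0 for degrees 0…7.
Finally multiplying by (y + y^2 + y^5), the product of all factors after the first has coefficients 0,1,2,2,2,2,1,1 for degrees 0…7.
[y^7] = 1·1 + 1·1 + 1·2 = 4.

4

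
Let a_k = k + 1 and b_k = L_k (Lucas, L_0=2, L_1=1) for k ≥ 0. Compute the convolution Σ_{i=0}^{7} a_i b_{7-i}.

The convolution is the x^7 coefficient of A(x)B(x).
Σ = 1·29 + 2·18 + 3·11 + 4·7 + 5·4 + 6·3 + 7·1 + 8·2 = 187.

187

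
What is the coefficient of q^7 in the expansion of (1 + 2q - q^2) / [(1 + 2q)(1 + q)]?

62

The denominator gives the recurrence a_n = −3a_(n−1) − 2a_(n−2) for n ≥ 3; the numerator fixes a_0 = 1, a_1 = -1, a_2 = 0.
Iterating: 1, -1, 0, 2, -6, 14, -30, 62, so a_7 = 62.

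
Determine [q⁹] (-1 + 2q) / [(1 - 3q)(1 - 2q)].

Partial fractions give a closed form: a_n = (-1)·3^n.
At n = 9: a_9 = -19683.

-19683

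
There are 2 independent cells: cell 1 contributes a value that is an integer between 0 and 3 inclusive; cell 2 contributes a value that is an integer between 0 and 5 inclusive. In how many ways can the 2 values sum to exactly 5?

4

The generating function for the choices is (1 + z + z² + z³)·(1 + z + z² + z³ + z⁴ + z⁵); the count is [z⁵].
(1 + z + z² + z³) has coefficients 1,1,1,1 for degrees 0…3.
(1 + z + z² + z³ + z⁴ + z⁵) has coefficients 1,1,1,1,1,1 for degrees 0…5.
[z⁵] = 1·1 + 1·1 + 1·1 + 1·1 = 4.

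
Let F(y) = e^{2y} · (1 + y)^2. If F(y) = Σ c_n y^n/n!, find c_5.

352

The EGF product rule gives c_5 = Σ_{k_1+k_2=5} C(5; k_1,k_2) · ∏ g_i(k_i), where e^{2y} gives (2)^k; (1+y)^2 gives the falling factorial (2)_k.
g_1(k) for k = 0…5: 1, 2, 4, 8, 16, 32.
g_2(k) for k = 0…5: 1, 2, 2, 0, 0, 0.
c_5 = Σ_k C(5,k)·g_1(k)·g_2(5−k) = 10·8·2 + 5·16·2 + 1·32·1 = 160 + 160 + 32 = 352.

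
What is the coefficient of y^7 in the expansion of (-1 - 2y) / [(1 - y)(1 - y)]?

The denominator gives the recurrence a_n = 2a_(n−1) − a_(n−2) for n ≥ 2; the numerator fixes a_0 = -1, a_1 = -4.
Iterating: -1, -4, -7, -10, -13, -16, -19, -22, so a_7 = -22.

-22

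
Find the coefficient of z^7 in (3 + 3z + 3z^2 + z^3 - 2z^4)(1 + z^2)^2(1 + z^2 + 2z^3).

20

(3 + 3z + 3z^2 + z^3 - 2z^4) has coefficients 3,3,3,1,-2 for degrees 0…4.
(1 + z^2)^2 has coefficients 1,0,2,0,1,0,0,0 for degrees 0…7.
Finally multiplying by (1 + z^2 + 2z^3), the product of all factors after the first has coefficients 1,0,3,2,3,4,1,2 for degrees 0…7.
[z^7] = 3·2 + 3·1 + 3·4 + 1·3 − 2·2 = 20.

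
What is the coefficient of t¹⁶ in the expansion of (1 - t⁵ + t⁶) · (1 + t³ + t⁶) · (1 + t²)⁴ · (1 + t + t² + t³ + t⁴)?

(1 - t⁵ + t⁶) has coefficients 1,0,0,0,0,-1,1 for degrees 0…6.
(1 + t³ + t⁶) has coefficients 1,0,0,1,0,0,1,0,0,0,0,0,0,0,0,0,0 for degrees 0…16.
Multiplying by (1 + t²)⁴ gives running coefficients 1,0,4,1,6,4,5,6,5,4,6,1,4,0,1,0,0 for degrees 0…16.
Finally multiplying by (1 + t + t² + t³ + t⁴), the product of all factors after the first has coefficients 1,1,5,6,12,15,20,22,26,24,26,22,20,15,12,6,5 for degrees 0…16.
[t¹⁶] = 1·5 − 1·22 + 1·26 = 9.

9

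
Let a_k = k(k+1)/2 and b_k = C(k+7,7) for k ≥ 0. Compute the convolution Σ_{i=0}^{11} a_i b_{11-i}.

184756

This is [x^11] in the product of the two ordinary generating functions.
Σ = 0·31824 + 1·19448 + 3·11440 + 6·6435 + 10·3432 + 15·1716 + 21·792 + 28·330 + 36·120 + 45·36 + 55·8 + 66·1 = 184756.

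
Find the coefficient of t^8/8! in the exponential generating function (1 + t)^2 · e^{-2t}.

1792

The EGF product rule gives c_8 = Σ_{k_1+k_2=8} C(8; k_1,k_2) · ∏ g_i(k_i), where (1+t)^2 gives the falling factorial (2)_k; e^{-2t} gives (-2)^k.
g_1(k) for k = 0…8: 1, 2, 2, 0, 0, 0, 0, 0, 0.
g_2(k) for k = 0…8: 1, -2, 4, -8, 16, -32, 64, -128, 256.
c_8 = Σ_k C(8,k)·g_1(k)·g_2(8−k) = 1·1·256 + 8·2·(-128) + 28·2·64 = 256 − 2048 + 3584 = 1792.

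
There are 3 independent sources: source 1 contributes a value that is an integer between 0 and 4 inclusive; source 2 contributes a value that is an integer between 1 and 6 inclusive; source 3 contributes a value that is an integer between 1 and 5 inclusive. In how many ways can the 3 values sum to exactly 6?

The generating function for the choices is (1 + y + y² + y³ + y⁴)·(y + y² + y³ + y⁴ + y⁵ + y⁶)·(y + y² + y³ + y⁴ + y⁵); the count is [y⁶].
(1 + y + y² + y³ + y⁴) has coefficients 1,1,1,1,1 for degrees 0…4.
(y + y² + y³ + y⁴ + y⁵ + y⁶) has coefficients 0,1,1,1,1,1,1 for degrees 0…6.
Finally multiplying by (y + y² + y³ + y⁴ + y⁵), the product of all factors after the first has coefficients 0,0,1,2,3,4,5 for degrees 0…6.
[y⁶] = 1·5 + 1·4 + 1·3 + 1·2 + 1·1 = 15.

15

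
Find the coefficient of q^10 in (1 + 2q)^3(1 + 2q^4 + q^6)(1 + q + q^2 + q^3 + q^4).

67

(1 + 2q)^3 has coefficients 1,6,12,8 for degrees 0…3.
(1 + 2q^4 + q^6) has coefficients 1,0,0,0,2,0,1,0,0,0,0 for degrees 0…10.
Finally multiplying by (1 + q + q^2 + q^3 + q^4), the product of all factors after the first has coefficients 1,1,1,1,3,2,3,3,3,1,1 for degrees 0…10.
[q^10] = 1·1 + 6·1 + 12·3 + 8·3 = 67.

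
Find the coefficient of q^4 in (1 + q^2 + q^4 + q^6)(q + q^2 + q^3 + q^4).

(1 + q^2 + q^4 + q^6) has coefficients 1,0,1,0,1 for degrees 0…4.
(q + q^2 + q^3 + q^4) has coefficients 0,1,1,1,1 for degrees 0…4.
[q^4] = 1·1 + 1·1 + 1·0 = 2.

2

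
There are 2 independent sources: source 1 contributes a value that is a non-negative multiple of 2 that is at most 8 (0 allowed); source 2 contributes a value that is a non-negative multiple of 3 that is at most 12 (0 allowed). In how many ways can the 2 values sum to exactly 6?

2

The generating function for the choices is (1 + t^2 + t^4 + t^6 + t^8)·(1 + t^3 + t^6 + t^9 + t^12); the count is [t^6].
(1 + t^2 + t^4 + t^6 + t^8) has coefficients 1,0,1,0,1,0,1 for degrees 0…6.
(1 + t^3 + t^6 + t^9 + t^12) has coefficients 1,0,0,1,0,0,1 for degrees 0…6.
[t^6] = 1·1 + 1·0 + 1·0 + 1·1 = 2.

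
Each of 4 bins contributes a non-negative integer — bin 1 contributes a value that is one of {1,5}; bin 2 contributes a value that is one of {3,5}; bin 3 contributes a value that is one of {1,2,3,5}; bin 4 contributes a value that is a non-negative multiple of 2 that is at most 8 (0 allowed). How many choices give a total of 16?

The generating function for the choices is (q + q⁵)·(q³ + q⁵)·(q + q² + q³ + q⁵)·(1 + q² + q⁴ + q⁶ + q⁸); the count is [q¹⁶].
(q + q⁵) has coefficients 0,1,0,0,0,1 for degrees 0…5.
(q³ + q⁵) has coefficients 0,0,0,1,0,1,0,0,0,0,0,0,0,0,0,0,0 for degrees 0…16.
Multiplying by (q + q² + q³ + q⁵) gives running coefficients 0,0,0,0,1,1,2,1,2,0,1,0,0,0,0,0,0 for degrees 0…16.
Finally multiplying by (1 + q² + q⁴ + q⁶ + q⁸), the product of all factors after the first has coefficients 0,0,0,0,1,1,3,2,5,2,6,2,6,2,5,1,3 for degrees 0…16.
[q¹⁶] = 1·1 + 1·2 = 3.

3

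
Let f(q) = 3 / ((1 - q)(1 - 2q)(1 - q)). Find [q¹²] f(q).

The denominator gives the recurrence a_n = 4a_(n−1) − 5a_(n−2) + 2a_(n−3) for n ≥ 3; the numerator fixes a_0 = 3, a_1 = 12, a_2 = 33.
Iterating: 3, 12, 33, 78, 171, 360, 741, 1506, 3039, 6108, 12249, 24534, 49107, so a_12 = 49107.

49107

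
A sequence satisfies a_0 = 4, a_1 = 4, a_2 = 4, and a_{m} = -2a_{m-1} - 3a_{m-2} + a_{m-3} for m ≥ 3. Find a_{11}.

The ordinary generating function has denominator 1 + 2y + 3y^2 - y^3.
Iterating the recurrence: a_0,…,a_{11} = 4, 4, 4, -16, 24, 4, -96, 204, -116, -476, 1504, -1696.

-1696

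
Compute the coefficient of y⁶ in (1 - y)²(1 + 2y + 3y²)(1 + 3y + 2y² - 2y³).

(1 - y)² has coefficients 1,-2,1 for degrees 0…2.
(1 + 2y + 3y²) has coefficients 1,2,3,0,0,0,0 for degrees 0…6.
Finally multiplying by (1 + 3y + 2y² - 2y³), the product of all factors after the first has coefficients 1,5,11,11,2,-6,0 for degrees 0…6.
[y⁶] = 1·0 − 2·(-6) + 1·2 = 14.

14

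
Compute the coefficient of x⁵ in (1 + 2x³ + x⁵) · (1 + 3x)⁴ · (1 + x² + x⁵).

220

(1 + 2x³ + x⁵) has coefficients 1,0,0,2,0,1 for degrees 0…5.
(1 + 3x)⁴ has coefficients 1,12,54,108,81,0 for degrees 0…5.
Finally multiplying by (1 + x² + x⁵), the product of all factors after the first has coefficients 1,12,55,120,135,109 for degrees 0…5.
[x⁵] = 1·109 + 2·55 + 1·1 = 220.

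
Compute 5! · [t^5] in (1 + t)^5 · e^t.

The EGF product rule gives c_5 = Σ_{k_1+k_2=5} C(5; k_1,k_2) · ∏ g_i(k_i), where (1+t)^5 gives the falling factorial (5)_k; e^t gives (1)^k.
g_1(k) for k = 0…5: 1, 5, 20, 60, 120, 120.
g_2(k) for k = 0…5: 1, 1, 1, 1, 1, 1.
c_5 = Σ_k C(5,k)·g_1(k)·g_2(5−k) = 1·1·1 + 5·5·1 + 10·20·1 + 10·60·1 + 5·120·1 + 1·120·1 = 1 + 25 + 200 + 600 + 600 + 120 = 1546.

1546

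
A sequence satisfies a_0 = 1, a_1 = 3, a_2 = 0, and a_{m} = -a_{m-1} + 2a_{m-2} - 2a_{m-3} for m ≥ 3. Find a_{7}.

The ordinary generating function has denominator 1 + q - 2q^2 + 2q^3.
Iterating the recurrence: a_0,…,a_{7} = 1, 3, 0, 4, -10, 18, -46, 102.

102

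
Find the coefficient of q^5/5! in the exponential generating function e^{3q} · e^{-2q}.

1

The EGF product rule gives c_5 = Σ_{k_1+k_2=5} C(5; k_1,k_2) · ∏ g_i(k_i), where e^{3q} gives (3)^k; e^{-2q} gives (-2)^k.
g_1(k) for k = 0…5: 1, 3, 9, 27, 81, 243.
g_2(k) for k = 0…5: 1, -2, 4, -8, 16, -32.
c_5 = Σ_k C(5,k)·g_1(k)·g_2(5−k) = 1·1·(-32) + 5·3·16 + 10·9·(-8) + 10·27·4 + 5·81·(-2) + 1·243·1 = −32 + 240 − 720 + 1080 − 810 + 243 = 1.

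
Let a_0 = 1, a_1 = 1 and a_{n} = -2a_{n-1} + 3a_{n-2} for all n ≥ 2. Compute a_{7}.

The ordinary generating function has denominator 1 + 2y - 3y^2.
Iterating the recurrence: a_0,…,a_{7} = 1, 1, 1, 1, 1, 1, 1, 1.

1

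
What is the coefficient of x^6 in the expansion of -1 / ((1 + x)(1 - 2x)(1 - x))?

The denominator gives the recurrence a_n = 2a_(n−1) + a_(n−2) − 2a_(n−3) for n ≥ 3; the numerator fixes a_0 = -1, a_1 = -2, a_2 = -5.
Iterating: -1, -2, -5, -10, -21, -42, -85, so a_6 = -85.

-85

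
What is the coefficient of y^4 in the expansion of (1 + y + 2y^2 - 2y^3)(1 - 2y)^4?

(1 + y + 2y^2 - 2y^3) has coefficients 1,1,2,-2 for degrees 0…3.
(1 - 2y)^4 has coefficients 1,-8,24,-32,16 for degrees 0…4.
[y^4] = 1·16 + 1·(-32) + 2·24 − 2·(-8) = 48.

48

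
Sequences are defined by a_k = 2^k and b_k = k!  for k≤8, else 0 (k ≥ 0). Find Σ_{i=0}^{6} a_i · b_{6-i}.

This is [x^6] in the product of the two ordinary generating functions.
Σ = 1·720 + 2·120 + 4·24 + 8·6 + 16·2 + 32·1 + 64·1 = 1232.

1232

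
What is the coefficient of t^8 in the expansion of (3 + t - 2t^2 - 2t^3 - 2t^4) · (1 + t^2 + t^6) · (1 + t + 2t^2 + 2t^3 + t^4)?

-7

(3 + t - 2t^2 - 2t^3 - 2t^4) has coefficients 3,1,-2,-2,-2 for degrees 0…4.
(1 + t^2 + t^6) has coefficients 1,0,1,0,0,0,1,0,0 for degrees 0…8.
Finally multiplying by (1 + t + 2t^2 + 2t^3 + t^4), the product of all factors after the first has coefficients 1,1,3,3,3,2,2,1,2 for degrees 0…8.
[t^8] = 3·2 + 1·1 − 2·2 − 2·2 − 2·3 = -7.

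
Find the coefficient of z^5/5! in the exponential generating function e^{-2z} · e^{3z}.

The EGF product rule gives c_5 = Σ_{k_1+k_2=5} C(5; k_1,k_2) · ∏ g_i(k_i), where e^{-2z} gives (-2)^k; e^{3z} gives (3)^k.
g_1(k) for k = 0…5: 1, -2, 4, -8, 16, -32.
g_2(k) for k = 0…5: 1, 3, 9, 27, 81, 243.
c_5 = Σ_k C(5,k)·g_1(k)·g_2(5−k) = 1·1·243 + 5·(-2)·81 + 10·4·27 + 10·(-8)·9 + 5·16·3 + 1·(-32)·1 = 243 − 810 + 1080 − 720 + 240 − 32 = 1.

1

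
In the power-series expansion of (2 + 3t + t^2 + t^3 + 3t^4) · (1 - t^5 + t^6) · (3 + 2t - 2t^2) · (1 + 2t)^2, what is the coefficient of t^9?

46

(2 + 3t + t^2 + t^3 + 3t^4) has coefficients 2,3,1,1,3 for degrees 0…4.
(1 - t^5 + t^6) has coefficients 1,0,0,0,0,-1,1,0,0,0 for degrees 0…9.
Multiplying by (3 + 2t - 2t^2) gives running coefficients 3,2,-2,0,0,-3,1,4,-2,0 for degrees 0…9.
Finally multiplying by (1 + 2t)^2, the product of all factors after the first has coefficients 3,14,18,0,-8,-3,-11,-4,18,8 for degrees 0…9.
[t^9] = 2·8 + 3·18 + 1·(-4) + 1·(-11) + 3·(-3) = 46.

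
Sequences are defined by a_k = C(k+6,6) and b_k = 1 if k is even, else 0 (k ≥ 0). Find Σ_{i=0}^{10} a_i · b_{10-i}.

12174

This is [x^10] in the product of the two ordinary generating functions.
Σ = 1·1 + 7·0 + 28·1 + 84·0 + 210·1 + 462·0 + 924·1 + 1716·0 + 3003·1 + 5005·0 + 8008·1 = 12174.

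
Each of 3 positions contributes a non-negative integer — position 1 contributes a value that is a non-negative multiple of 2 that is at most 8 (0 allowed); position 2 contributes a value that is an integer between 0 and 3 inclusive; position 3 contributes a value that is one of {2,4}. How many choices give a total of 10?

4

The generating function for the choices is (1 + y^2 + y^4 + y^6 + y^8)·(1 + y + y^2 + y^3)·(y^2 + y^4); the count is [y^10].
(1 + y^2 + y^4 + y^6 + y^8) has coefficients 1,0,1,0,1,0,1,0,1 for degrees 0…8.
(1 + y + y^2 + y^3) has coefficients 1,1,1,1,0,0,0,0,0,0,0 for degrees 0…10.
Finally multiplying by (y^2 + y^4), the product of all factors after the first has coefficients 0,0,1,1,2,2,1,1,0,0,0 for degrees 0…10.
[y^10] = 1·0 + 1·0 + 1·1 + 1·2 + 1·1 = 4.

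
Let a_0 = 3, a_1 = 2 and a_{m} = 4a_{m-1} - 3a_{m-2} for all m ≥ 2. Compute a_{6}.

-361

The ordinary generating function has denominator 1 - 4y + 3y^2.
Iterating the recurrence: a_0,…,a_{6} = 3, 2, -1, -10, -37, -118, -361.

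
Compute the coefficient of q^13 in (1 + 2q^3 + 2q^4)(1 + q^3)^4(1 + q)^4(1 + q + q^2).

405

(1 + 2q^3 + 2q^4) has coefficients 1,0,0,2,2 for degrees 0…4.
(1 + q^3)^4 has coefficients 1,0,0,4,0,0,6,0,0,4,0,0,1,0 for degrees 0…13.
Multiplying by (1 + q)^4 gives running coefficients 1,4,6,8,17,24,22,28,36,28,22,24,17,8 for degrees 0…13.
Finally multiplying by (1 + q + q^2), the product of all factors after the first has coefficients 1,5,11,18,31,49,63,74,86,92,86,74,63,49 for degrees 0…13.
[q^13] = 1·49 + 2·86 + 2·92 = 405.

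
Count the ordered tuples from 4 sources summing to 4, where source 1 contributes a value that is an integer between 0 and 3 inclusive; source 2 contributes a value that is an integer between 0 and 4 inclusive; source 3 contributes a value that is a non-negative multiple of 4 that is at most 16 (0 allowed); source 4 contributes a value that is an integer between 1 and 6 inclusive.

10

The generating function for the choices is (1 + q + q² + q³)·(1 + q + q² + q³ + q⁴)·(1 + q⁴ + q⁸ + q¹² + q¹⁶)·(q + q² + q³ + q⁴ + q⁵ + q⁶); the count is [q⁴].
(1 + q + q² + q³) has coefficients 1,1,1,1 for degrees 0…3.
(1 + q + q² + q³ + q⁴) has coefficients 1,1,1,1,1 for degrees 0…4.
Multiplying by (1 + q⁴ + q⁸ + q¹² + q¹⁶) gives running coefficients 1,1,1,1,2 for degrees 0…4.
Finally multiplying by (q + q² + q³ + q⁴ + q⁵ + q⁶), the product of all factors after the first has coefficients 0,1,2,3,4 for degrees 0…4.
[q⁴] = 1·4 + 1·3 + 1·2 + 1·1 = 10.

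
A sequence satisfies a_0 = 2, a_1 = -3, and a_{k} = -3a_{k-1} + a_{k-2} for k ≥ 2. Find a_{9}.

-46764

The ordinary generating function has denominator 1 + 3x - x^2.
Iterating the recurrence: a_0,…,a_{9} = 2, -3, 11, -36, 119, -393, 1298, -4287, 14159, -46764.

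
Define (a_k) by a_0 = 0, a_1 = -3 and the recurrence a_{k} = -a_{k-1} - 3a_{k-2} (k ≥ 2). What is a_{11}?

-759

The ordinary generating function has denominator 1 + x + 3x^2.
Iterating the recurrence: a_0,…,a_{11} = 0, -3, 3, 6, -15, -3, 48, -39, -105, 222, 93, -759.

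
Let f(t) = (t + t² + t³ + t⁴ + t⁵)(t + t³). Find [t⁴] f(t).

2

(t + t² + t³ + t⁴ + t⁵) has coefficients 0,1,1,1,1 for degrees 0…4.
(t + t³) has coefficients 0,1,0,1,0 for degrees 0…4.
[t⁴] = 1·1 + 1·0 + 1·1 + 1·0 = 2.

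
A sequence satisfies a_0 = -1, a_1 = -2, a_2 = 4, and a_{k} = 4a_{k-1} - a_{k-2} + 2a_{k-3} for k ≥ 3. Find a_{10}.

189448

The ordinary generating function has denominator 1 - 4z + z^2 - 2z^3.
Iterating the recurrence: a_0,…,a_{10} = -1, -2, 4, 16, 56, 216, 840, 3256, 12616, 48888, 189448.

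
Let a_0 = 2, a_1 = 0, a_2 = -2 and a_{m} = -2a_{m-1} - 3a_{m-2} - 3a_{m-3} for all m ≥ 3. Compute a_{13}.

The ordinary generating function has denominator 1 + 2t + 3t^2 + 3t^3.
Iterating the recurrence: a_0,…,a_{13} = 2, 0, -2, -2, 10, -8, -8, 10, 28, -62, 10, 82, -8, -260.

-260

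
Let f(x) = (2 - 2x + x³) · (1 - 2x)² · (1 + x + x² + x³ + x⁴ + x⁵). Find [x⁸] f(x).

-7

(2 - 2x + x³) has coefficients 2,-2,0,1 for degrees 0…3.
(1 - 2x)² has coefficients 1,-4,4,0,0,0,0,0,0 for degrees 0…8.
Finally multiplying by (1 + x + x² + x³ + x⁴ + x⁵), the product of all factors after the first has coefficients 1,-3,1,1,1,1,0,4,0 for degrees 0…8.
[x⁸] = 2·0 − 2·4 + 1·1 = -7.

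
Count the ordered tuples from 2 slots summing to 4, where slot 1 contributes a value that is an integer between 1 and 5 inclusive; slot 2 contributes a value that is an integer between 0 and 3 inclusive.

4

The generating function for the choices is (t + t^2 + t^3 + t^4 + t^5)·(1 + t + t^2 + t^3); the count is [t^4].
(t + t^2 + t^3 + t^4 + t^5) has coefficients 0,1,1,1,1 for degrees 0…4.
(1 + t + t^2 + t^3) has coefficients 1,1,1,1,0 for degrees 0…4.
[t^4] = 1·1 + 1·1 + 1·1 + 1·1 = 4.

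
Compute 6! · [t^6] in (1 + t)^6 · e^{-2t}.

The EGF product rule gives c_6 = Σ_{k_1+k_2=6} C(6; k_1,k_2) · ∏ g_i(k_i), where (1+t)^6 gives the falling factorial (6)_k; e^{-2t} gives (-2)^k.
g_1(k) for k = 0…6: 1, 6, 30, 120, 360, 720, 720.
g_2(k) for k = 0…6: 1, -2, 4, -8, 16, -32, 64.
c_6 = Σ_k C(6,k)·g_1(k)·g_2(6−k) = 1·1·64 + 6·6·(-32) + 15·30·16 + 20·120·(-8) + 15·360·4 + 6·720·(-2) + 1·720·1 = 64 − 1152 + 7200 − 19200 + 21600 − 8640 + 720 = 592.

592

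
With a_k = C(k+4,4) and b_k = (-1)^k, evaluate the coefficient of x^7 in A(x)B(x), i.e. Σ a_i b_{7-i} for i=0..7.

200

Write out a_i and b_{7-i} for i = 0,…,7 and sum the products.
Σ = 1·(-1) + 5·1 + 15·(-1) + 35·1 + 70·(-1) + 126·1 + 210·(-1) + 330·1 = 200.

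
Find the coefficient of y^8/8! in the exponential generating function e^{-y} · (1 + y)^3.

The EGF product rule gives c_8 = Σ_{k_1+k_2=8} C(8; k_1,k_2) · ∏ g_i(k_i), where e^{-y} gives (-1)^k; (1+y)^3 gives the falling factorial (3)_k.
g_1(k) for k = 0…8: 1, -1, 1, -1, 1, -1, 1, -1, 1.
g_2(k) for k = 0…8: 1, 3, 6, 6, 0, 0, 0, 0, 0.
c_8 = Σ_k C(8,k)·g_1(k)·g_2(8−k) = 56·(-1)·6 + 28·1·6 + 8·(-1)·3 + 1·1·1 = −336 + 168 − 24 + 1 = -191.

-191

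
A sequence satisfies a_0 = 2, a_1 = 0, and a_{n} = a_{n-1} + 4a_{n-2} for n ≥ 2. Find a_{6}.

232

The ordinary generating function has denominator 1 - t - 4t^2.
Iterating the recurrence: a_0,…,a_{6} = 2, 0, 8, 8, 40, 72, 232.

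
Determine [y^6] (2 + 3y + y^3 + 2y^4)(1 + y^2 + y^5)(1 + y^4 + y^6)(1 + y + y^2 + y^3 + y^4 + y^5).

28

(2 + 3y + y^3 + 2y^4) has coefficients 2,3,0,1,2 for degrees 0…4.
(1 + y^2 + y^5) has coefficients 1,0,1,0,0,1,0 for degrees 0…6.
Multiplying by (1 + y^4 + y^6) gives running coefficients 1,0,1,0,1,1,2 for degrees 0…6.
Finally multiplying by (1 + y + y^2 + y^3 + y^4 + y^5), the product of all factors after the first has coefficients 1,1,2,2,3,4,5 for degrees 0…6.
[y^6] = 2·5 + 3·4 + 1·2 + 2·2 = 28.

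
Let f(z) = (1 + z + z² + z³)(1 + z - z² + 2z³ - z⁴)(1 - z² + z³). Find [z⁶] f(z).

3

(1 + z + z² + z³) has coefficients 1,1,1,1 for degrees 0…3.
(1 + z - z² + 2z³ - z⁴) has coefficients 1,1,-1,2,-1,0,0 for degrees 0…6.
Finally multiplying by (1 - z² + z³), the product of all factors after the first has coefficients 1,1,-2,2,1,-3,3 for degrees 0…6.
[z⁶] = 1·3 + 1·(-3) + 1·1 + 1·2 = 3.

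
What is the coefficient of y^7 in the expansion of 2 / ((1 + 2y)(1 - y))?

-170

Partial fractions give a closed form: a_n = (4/3)·(-2)^n + (2/3)·1^n.
At n = 7: a_7 = -170.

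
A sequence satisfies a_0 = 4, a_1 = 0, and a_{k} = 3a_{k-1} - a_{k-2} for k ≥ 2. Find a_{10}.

The ordinary generating function has denominator 1 - 3y + y^2.
Iterating the recurrence: a_0,…,a_{10} = 4, 0, -4, -12, -32, -84, -220, -576, -1508, -3948, -10336.

-10336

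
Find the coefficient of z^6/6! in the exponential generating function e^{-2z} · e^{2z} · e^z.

1

The EGF product rule gives c_6 = Σ_{k_1+k_2+k_3=6} C(6; k_1,k_2,k_3) · ∏ g_i(k_i), where e^{-2z} gives (-2)^k; e^{2z} gives (2)^k; e^z gives (1)^k.
g_1(k) for k = 0…6: 1, -2, 4, -8, 16, -32, 64.
g_2(k) for k = 0…6: 1, 2, 4, 8, 16, 32, 64.
g_3(k) for k = 0…6: 1, 1, 1, 1, 1, 1, 1.
First combine the last two factors: h(k) = Σ_j C(k,j)·g_2(j)·g_3(k−j) for k = 0…6: 1, 3, 9, 27, 81, 243, 729.
c_6 = Σ_k C(6,k)·g_1(k)·h(6−k) = 1·1·729 + 6·(-2)·243 + 15·4·81 + 20·(-8)·27 + 15·16·9 + 6·(-32)·3 + 1·64·1 = 729 − 2916 + 4860 − 4320 + 2160 − 576 + 64 = 1.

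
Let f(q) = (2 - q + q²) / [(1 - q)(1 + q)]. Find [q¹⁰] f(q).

3

The denominator gives the recurrence a_n = a_(n−2) for n ≥ 3; the numerator fixes a_0 = 2, a_1 = -1, a_2 = 3.
Iterating: 2, -1, 3, -1, 3, -1, 3, -1, 3, -1, 3, so a_10 = 3.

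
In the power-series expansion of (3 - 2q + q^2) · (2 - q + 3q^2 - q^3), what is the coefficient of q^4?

(3 - 2q + q^2) has coefficients 3,-2,1 for degrees 0…2.
(2 - q + 3q^2 - q^3) has coefficients 2,-1,3,-1,0 for degrees 0…4.
[q^4] = 3·0 − 2·(-1) + 1·3 = 5.

5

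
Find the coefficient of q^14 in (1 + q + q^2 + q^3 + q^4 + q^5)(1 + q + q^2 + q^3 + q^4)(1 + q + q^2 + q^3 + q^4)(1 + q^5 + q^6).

(1 + q + q^2 + q^3 + q^4 + q^5) has coefficients 1,1,1,1,1,1 for degrees 0…5.
(1 + q + q^2 + q^3 + q^4) has coefficients 1,1,1,1,1,0,0,0,0,0,0,0,0,0,0 for degrees 0…14.
Multiplying by (1 + q + q^2 + q^3 + q^4) gives running coefficients 1,2,3,4,5,4,3,2,1,0,0,0,0,0,0 for degrees 0…14.
Finally multiplying by (1 + q^5 + q^6), the product of all factors after the first has coefficients 1,2,3,4,5,5,6,7,8,9,9,7,5,3,1 for degrees 0…14.
[q^14] = 1·1 + 1·3 + 1·5 + 1·7 + 1·9 + 1·9 = 34.

34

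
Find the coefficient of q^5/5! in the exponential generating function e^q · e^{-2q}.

-1

The EGF product rule gives c_5 = Σ_{k_1+k_2=5} C(5; k_1,k_2) · ∏ g_i(k_i), where e^q gives (1)^k; e^{-2q} gives (-2)^k.
g_1(k) for k = 0…5: 1, 1, 1, 1, 1, 1.
g_2(k) for k = 0…5: 1, -2, 4, -8, 16, -32.
c_5 = Σ_k C(5,k)·g_1(k)·g_2(5−k) = 1·1·(-32) + 5·1·16 + 10·1·(-8) + 10·1·4 + 5·1·(-2) + 1·1·1 = −32 + 80 − 80 + 40 − 10 + 1 = -1.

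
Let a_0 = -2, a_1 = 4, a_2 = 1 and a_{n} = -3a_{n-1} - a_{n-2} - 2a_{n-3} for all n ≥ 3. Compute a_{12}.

The ordinary generating function has denominator 1 + 3t + t^2 + 2t^3.
Iterating the recurrence: a_0,…,a_{12} = -2, 4, 1, -3, 0, 1, 3, -10, 25, -71, 208, -603, 1743.

1743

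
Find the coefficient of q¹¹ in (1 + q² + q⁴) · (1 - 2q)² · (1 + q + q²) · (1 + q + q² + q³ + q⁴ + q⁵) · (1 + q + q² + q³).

(1 + q² + q⁴) has coefficients 1,0,1,0,1 for degrees 0…4.
(1 - 2q)² has coefficients 1,-4,4,0,0,0,0,0,0,0,0,0 for degrees 0…11.
Multiplying by (1 + q + q²) gives running coefficients 1,-3,1,0,4,0,0,0,0,0,0,0 for degrees 0…11.
Multiplying by (1 + q + q² + q³ + q⁴ + q⁵) gives running coefficients 1,-2,-1,-1,3,3,2,5,4,4,0,0 for degrees 0…11.
Finally multiplying by (1 + q + q² + q³), the product of all factors after the first has coefficients 1,-1,-2,-3,-1,4,7,13,14,15,13,8 for degrees 0…11.
[q¹¹] = 1·8 + 1·15 + 1·13 = 36.

36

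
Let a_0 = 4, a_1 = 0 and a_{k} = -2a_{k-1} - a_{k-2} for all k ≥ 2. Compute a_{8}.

The ordinary generating function has denominator 1 + 2z + z^2.
Iterating the recurrence: a_0,…,a_{8} = 4, 0, -4, 8, -12, 16, -20, 24, -28.

-28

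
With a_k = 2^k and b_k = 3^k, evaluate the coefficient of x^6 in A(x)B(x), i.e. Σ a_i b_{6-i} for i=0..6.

2059

This is [x^6] in the product of the two ordinary generating functions.
Σ = 1·729 + 2·243 + 4·81 + 8·27 + 16·9 + 32·3 + 64·1 = 2059.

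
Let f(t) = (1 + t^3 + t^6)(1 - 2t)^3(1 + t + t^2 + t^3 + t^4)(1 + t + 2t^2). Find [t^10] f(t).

4

(1 + t^3 + t^6) has coefficients 1,0,0,1,0,0,1 for degrees 0…6.
(1 - 2t)^3 has coefficients 1,-6,12,-8,0,0,0,0,0,0,0 for degrees 0…10.
Multiplying by (1 + t + t^2 + t^3 + t^4) gives running coefficients 1,-5,7,-1,-1,-2,4,-8,0,0,0 for degrees 0…10.
Finally multiplying by (1 + t + 2t^2), the product of all factors after the first has coefficients 1,-4,4,-4,12,-5,0,-8,0,-16,0 for degrees 0…10.
[t^10] = 1·0 + 1·(-8) + 1·12 = 4.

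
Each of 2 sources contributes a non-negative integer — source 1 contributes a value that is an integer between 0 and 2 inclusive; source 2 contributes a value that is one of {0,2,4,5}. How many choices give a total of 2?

The generating function for the choices is (1 + t + t^2)·(1 + t^2 + t^4 + t^5); the count is [t^2].
(1 + t + t^2) has coefficients 1,1,1 for degrees 0…2.
(1 + t^2 + t^4 + t^5) has coefficients 1,0,1 for degrees 0…2.
[t^2] = 1·1 + 1·0 + 1·1 = 2.

2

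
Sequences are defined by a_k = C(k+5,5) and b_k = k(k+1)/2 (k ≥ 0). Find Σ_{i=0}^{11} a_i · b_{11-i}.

Write out a_i and b_{11-i} for i = 0,…,11 and sum the products.
Σ = 1·66 + 6·55 + 21·45 + 56·36 + 126·28 + 252·21 + 462·15 + 792·10 + 1287·6 + 2002·3 + 3003·1 + 4368·0 = 43758.

43758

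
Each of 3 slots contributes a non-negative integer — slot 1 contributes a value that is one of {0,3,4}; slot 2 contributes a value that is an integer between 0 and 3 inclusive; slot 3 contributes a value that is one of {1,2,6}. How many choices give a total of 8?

4

The generating function for the choices is (1 + x³ + x⁴)·(1 + x + x² + x³)·(x + x² + x⁶); the count is [x⁸].
(1 + x³ + x⁴) has coefficients 1,0,0,1,1 for degrees 0…4.
(1 + x + x² + x³) has coefficients 1,1,1,1,0,0,0,0,0 for degrees 0…8.
Finally multiplying by (x + x² + x⁶), the product of all factors after the first has coefficients 0,1,2,2,2,1,1,1,1 for degrees 0…8.
[x⁸] = 1·1 + 1·1 + 1·2 = 4.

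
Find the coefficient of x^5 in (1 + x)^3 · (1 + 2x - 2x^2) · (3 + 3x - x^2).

-19

(1 + x)^3 has coefficients 1,3,3,1 for degrees 0…3.
(1 + 2x - 2x^2) has coefficients 1,2,-2,0,0,0 for degrees 0…5.
Finally multiplying by (3 + 3x - x^2), the product of all factors after the first has coefficients 3,9,-1,-8,2,0 for degrees 0…5.
[x^5] = 1·0 + 3·2 + 3·(-8) + 1·(-1) = -19.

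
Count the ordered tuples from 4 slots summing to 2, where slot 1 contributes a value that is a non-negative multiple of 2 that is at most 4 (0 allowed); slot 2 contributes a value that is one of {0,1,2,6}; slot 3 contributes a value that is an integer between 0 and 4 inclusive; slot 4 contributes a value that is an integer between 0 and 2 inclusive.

The generating function for the choices is (1 + t^2 + t^4)·(1 + t + t^2 + t^6)·(1 + t + t^2 + t^3 + t^4)·(1 + t + t^2); the count is [t^2].
(1 + t^2 + t^4) has coefficients 1,0,1 for degrees 0…2.
(1 + t + t^2 + t^6) has coefficients 1,1,1 for degrees 0…2.
Multiplying by (1 + t + t^2 + t^3 + t^4) gives running coefficients 1,2,3 for degrees 0…2.
Finally multiplying by (1 + t + t^2), the product of all factors after the first has coefficients 1,3,6 for degrees 0…2.
[t^2] = 1·6 + 1·1 = 7.

7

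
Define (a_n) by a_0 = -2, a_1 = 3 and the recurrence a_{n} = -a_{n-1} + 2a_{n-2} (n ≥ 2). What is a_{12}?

The ordinary generating function has denominator 1 + t - 2t^2.
Iterating the recurrence: a_0,…,a_{12} = -2, 3, -7, 13, -27, 53, -107, 213, -427, 853, -1707, 3413, -6827.

-6827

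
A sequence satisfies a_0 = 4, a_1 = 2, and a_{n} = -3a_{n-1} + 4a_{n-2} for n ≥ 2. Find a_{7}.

-6550

The ordinary generating function has denominator 1 + 3t - 4t^2.
Iterating the recurrence: a_0,…,a_{7} = 4, 2, 10, -22, 106, -406, 1642, -6550.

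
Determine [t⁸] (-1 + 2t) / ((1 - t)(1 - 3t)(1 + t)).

Partial fractions give a closed form: a_n = (-1/4)·1^n + (-3/8)·3^n + (-3/8)·(-1)^n.
At n = 8: a_8 = -2461.

-2461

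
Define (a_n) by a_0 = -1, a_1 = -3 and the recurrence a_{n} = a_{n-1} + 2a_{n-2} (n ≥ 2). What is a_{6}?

-85

The ordinary generating function has denominator 1 - q - 2q^2.
Iterating the recurrence: a_0,…,a_{6} = -1, -3, -5, -11, -21, -43, -85.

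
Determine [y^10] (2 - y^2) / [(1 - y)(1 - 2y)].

The denominator gives the recurrence a_n = 3a_(n−1) − 2a_(n−2) for n ≥ 3; the numerator fixes a_0 = 2, a_1 = 6, a_2 = 13.
Iterating: 2, 6, 13, 27, 55, 111, 223, 447, 895, 1791, 3583, so a_10 = 3583.

3583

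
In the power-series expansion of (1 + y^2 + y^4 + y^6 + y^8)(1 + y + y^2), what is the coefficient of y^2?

2

(1 + y^2 + y^4 + y^6 + y^8) has coefficients 1,0,1 for degrees 0…2.
(1 + y + y^2) has coefficients 1,1,1 for degrees 0…2.
[y^2] = 1·1 + 1·1 = 2.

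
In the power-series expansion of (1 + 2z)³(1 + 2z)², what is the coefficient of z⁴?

(1 + 2z)³ has coefficients 1,6,12,8 for degrees 0…3.
(1 + 2z)² has coefficients 1,4,4,0,0 for degrees 0…4.
[z⁴] = 1·0 + 6·0 + 12·4 + 8·4 = 80.

80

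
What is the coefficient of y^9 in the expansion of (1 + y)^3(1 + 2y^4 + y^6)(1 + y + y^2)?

9

(1 + y)^3 has coefficients 1,3,3,1 for degrees 0…3.
(1 + 2y^4 + y^6) has coefficients 1,0,0,0,2,0,1,0,0,0 for degrees 0…9.
Finally multiplying by (1 + y + y^2), the product of all factors after the first has coefficients 1,1,1,0,2,2,3,1,1,0 for degrees 0…9.
[y^9] = 1·0 + 3·1 + 3·1 + 1·3 = 9.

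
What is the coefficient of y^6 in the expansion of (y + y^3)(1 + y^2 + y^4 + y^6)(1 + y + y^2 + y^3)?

4

(y + y^3) has coefficients 0,1,0,1 for degrees 0…3.
(1 + y^2 + y^4 + y^6) has coefficients 1,0,1,0,1,0,1 for degrees 0…6.
Finally multiplying by (1 + y + y^2 + y^3), the product of all factors after the first has coefficients 1,1,2,2,2,2,2 for degrees 0…6.
[y^6] = 1·2 + 1·2 = 4.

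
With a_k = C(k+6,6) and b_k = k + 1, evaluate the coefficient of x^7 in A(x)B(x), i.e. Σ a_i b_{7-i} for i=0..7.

The convolution is the x^7 coefficient of A(x)B(x).
Σ = 1·8 + 7·7 + 28·6 + 84·5 + 210·4 + 462·3 + 924·2 + 1716·1 = 6435.

6435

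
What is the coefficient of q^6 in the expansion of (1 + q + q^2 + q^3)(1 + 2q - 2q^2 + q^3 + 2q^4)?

3

(1 + q + q^2 + q^3) has coefficients 1,1,1,1 for degrees 0…3.
(1 + 2q - 2q^2 + q^3 + 2q^4) has coefficients 1,2,-2,1,2,0,0 for degrees 0…6.
[q^6] = 1·0 + 1·0 + 1·2 + 1·1 = 3.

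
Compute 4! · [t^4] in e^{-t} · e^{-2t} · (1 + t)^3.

9

The EGF product rule gives c_4 = Σ_{k_1+k_2+k_3=4} C(4; k_1,k_2,k_3) · ∏ g_i(k_i), where e^{-t} gives (-1)^k; e^{-2t} gives (-2)^k; (1+t)^3 gives the falling factorial (3)_k.
g_1(k) for k = 0…4: 1, -1, 1, -1, 1.
g_2(k) for k = 0…4: 1, -2, 4, -8, 16.
g_3(k) for k = 0…4: 1, 3, 6, 6, 0.
First combine the last two factors: h(k) = Σ_j C(k,j)·g_2(j)·g_3(k−j) for k = 0…4: 1, 1, -2, -2, 16.
c_4 = Σ_k C(4,k)·g_1(k)·h(4−k) = 1·1·16 + 4·(-1)·(-2) + 6·1·(-2) + 4·(-1)·1 + 1·1·1 = 16 + 8 − 12 − 4 + 1 = 9.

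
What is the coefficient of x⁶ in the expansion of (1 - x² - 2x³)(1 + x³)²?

(1 - x² - 2x³) has coefficients 1,0,-1,-2 for degrees 0…3.
(1 + x³)² has coefficients 1,0,0,2,0,0,1 for degrees 0…6.
[x⁶] = 1·1 − 1·0 − 2·2 = -3.

-3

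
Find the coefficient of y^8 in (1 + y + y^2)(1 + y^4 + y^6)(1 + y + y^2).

(1 + y + y^2) has coefficients 1,1,1 for degrees 0…2.
(1 + y^4 + y^6) has coefficients 1,0,0,0,1,0,1,0,0 for degrees 0…8.
Finally multiplying by (1 + y + y^2), the product of all factors after the first has coefficients 1,1,1,0,1,1,2,1,1 for degrees 0…8.
[y^8] = 1·1 + 1·1 + 1·2 = 4.

4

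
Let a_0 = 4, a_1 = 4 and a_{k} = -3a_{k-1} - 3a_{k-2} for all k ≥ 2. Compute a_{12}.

The ordinary generating function has denominator 1 + 3t + 3t^2.
Iterating the recurrence: a_0,…,a_{12} = 4, 4, -24, 60, -108, 144, -108, -108, 648, -1620, 2916, -3888, 2916.

2916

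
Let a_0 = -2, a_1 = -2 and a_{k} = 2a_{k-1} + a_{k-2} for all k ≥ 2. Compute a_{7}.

The ordinary generating function has denominator 1 - 2z - z^2.
Iterating the recurrence: a_0,…,a_{7} = -2, -2, -6, -14, -34, -82, -198, -478.

-478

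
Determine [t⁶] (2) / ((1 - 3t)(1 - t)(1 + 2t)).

1346

The denominator gives the recurrence a_n = 2a_(n−1) + 5a_(n−2) − 6a_(n−3) for n ≥ 3; the numerator fixes a_0 = 2, a_1 = 4, a_2 = 18.
Iterating: 2, 4, 18, 44, 154, 420, 1346, so a_6 = 1346.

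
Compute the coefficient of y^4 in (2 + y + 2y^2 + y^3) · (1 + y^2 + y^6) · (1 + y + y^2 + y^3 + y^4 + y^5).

11

(2 + y + 2y^2 + y^3) has coefficients 2,1,2,1 for degrees 0…3.
(1 + y^2 + y^6) has coefficients 1,0,1,0,0 for degrees 0…4.
Finally multiplying by (1 + y + y^2 + y^3 + y^4 + y^5), the product of all factors after the first has coefficients 1,1,2,2,2 for degrees 0…4.
[y^4] = 2·2 + 1·2 + 2·2 + 1·1 = 11.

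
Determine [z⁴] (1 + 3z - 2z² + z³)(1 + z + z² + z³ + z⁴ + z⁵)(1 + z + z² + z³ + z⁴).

13

(1 + 3z - 2z² + z³) has coefficients 1,3,-2,1 for degrees 0…3.
(1 + z + z² + z³ + z⁴ + z⁵) has coefficients 1,1,1,1,1 for degrees 0…4.
Finally multiplying by (1 + z + z² + z³ + z⁴), the product of all factors after the first has coefficients 1,2,3,4,5 for degrees 0…4.
[z⁴] = 1·5 + 3·4 − 2·3 + 1·2 = 13.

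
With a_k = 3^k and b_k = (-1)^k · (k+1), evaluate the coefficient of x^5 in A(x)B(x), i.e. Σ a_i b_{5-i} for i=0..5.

This is [x^5] in the product of the two ordinary generating functions.
Σ = 1·(-6) + 3·5 + 9·(-4) + 27·3 + 81·(-2) + 243·1 = 135.

135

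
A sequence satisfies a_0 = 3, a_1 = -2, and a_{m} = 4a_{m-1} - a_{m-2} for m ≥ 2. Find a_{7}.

The ordinary generating function has denominator 1 - 4t + t^2.
Iterating the recurrence: a_0,…,a_{7} = 3, -2, -11, -42, -157, -586, -2187, -8162.

-8162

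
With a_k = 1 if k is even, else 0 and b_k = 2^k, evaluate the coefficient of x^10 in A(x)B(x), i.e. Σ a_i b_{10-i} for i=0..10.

1365

The convolution is the t^10 coefficient of A(t)B(t).
Σ = 1·1024 + 0·512 + 1·256 + 0·128 + 1·64 + 0·32 + 1·16 + 0·8 + 1·4 + 0·2 + 1·1 = 1365.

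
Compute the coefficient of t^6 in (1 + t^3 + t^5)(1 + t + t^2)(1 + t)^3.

11

(1 + t^3 + t^5) has coefficients 1,0,0,1,0,1 for degrees 0…5.
(1 + t + t^2) has coefficients 1,1,1,0,0,0,0 for degrees 0…6.
Finally multiplying by (1 + t)^3, the product of all factors after the first has coefficients 1,4,7,7,4,1,0 for degrees 0…6.
[t^6] = 1·0 + 1·7 + 1·4 = 11.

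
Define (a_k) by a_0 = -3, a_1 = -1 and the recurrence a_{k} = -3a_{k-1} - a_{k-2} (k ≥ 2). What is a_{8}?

2118

The ordinary generating function has denominator 1 + 3y + y^2.
Iterating the recurrence: a_0,…,a_{8} = -3, -1, 6, -17, 45, -118, 309, -809, 2118.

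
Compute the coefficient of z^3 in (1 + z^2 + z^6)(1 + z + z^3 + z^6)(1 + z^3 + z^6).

(1 + z^2 + z^6) has coefficients 1,0,1,0 for degrees 0…3.
(1 + z + z^3 + z^6) has coefficients 1,1,0,1 for degrees 0…3.
Finally multiplying by (1 + z^3 + z^6), the product of all factors after the first has coefficients 1,1,0,2 for degrees 0…3.
[z^3] = 1·2 + 1·1 = 3.

3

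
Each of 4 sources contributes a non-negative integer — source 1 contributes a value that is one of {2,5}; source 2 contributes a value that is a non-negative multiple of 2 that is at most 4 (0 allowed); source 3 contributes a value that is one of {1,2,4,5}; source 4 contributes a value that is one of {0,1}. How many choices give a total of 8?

6

The generating function for the choices is (t² + t⁵)·(1 + t² + t⁴)·(t + t² + t⁴ + t⁵)·(1 + t); the count is [t⁸].
(t² + t⁵) has coefficients 0,0,1,0,0,1 for degrees 0…5.
(1 + t² + t⁴) has coefficients 1,0,1,0,1,0,0,0,0 for degrees 0…8.
Multiplying by (t + t² + t⁴ + t⁵) gives running coefficients 0,1,1,1,2,2,2,1,1 for degrees 0…8.
Finally multiplying by (1 + t), the product of all factors after the first has coefficients 0,1,2,2,3,4,4,3,2 for degrees 0…8.
[t⁸] = 1·4 + 1·2 = 6.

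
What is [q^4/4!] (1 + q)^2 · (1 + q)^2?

The EGF product rule gives c_4 = Σ_{k_1+k_2=4} C(4; k_1,k_2) · ∏ g_i(k_i), where (1+q)^2 gives the falling factorial (2)_k; (1+q)^2 gives the falling factorial (2)_k.
g_1(k) for k = 0…4: 1, 2, 2, 0, 0.
g_2(k) for k = 0…4: 1, 2, 2, 0, 0.
c_4 = Σ_k C(4,k)·g_1(k)·g_2(4−k) = 6·2·2 = 24.

24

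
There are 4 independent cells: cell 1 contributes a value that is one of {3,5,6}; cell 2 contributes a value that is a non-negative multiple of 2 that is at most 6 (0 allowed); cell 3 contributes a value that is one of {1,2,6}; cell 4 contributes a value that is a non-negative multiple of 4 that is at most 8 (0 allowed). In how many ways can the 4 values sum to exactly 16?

The generating function for the choices is (y^3 + y^5 + y^6)·(1 + y^2 + y^4 + y^6)·(y + y^2 + y^6)·(1 + y^4 + y^8); the count is [y^16].
(y^3 + y^5 + y^6) has coefficients 0,0,0,1,0,1,1 for degrees 0…6.
(1 + y^2 + y^4 + y^6) has coefficients 1,0,1,0,1,0,1,0,0,0,0,0,0,0,0,0,0 for degrees 0…16.
Multiplying by (y + y^2 + y^6) gives running coefficients 0,1,1,1,1,1,2,1,2,0,1,0,1,0,0,0,0 for degrees 0…16.
Finally multiplying by (1 + y^4 + y^8), the product of all factors after the first has coefficients 0,1,1,1,1,2,3,2,3,2,4,2,4,1,3,1,3 for degrees 0…16.
[y^16] = 1·1 + 1·2 + 1·4 = 7.

7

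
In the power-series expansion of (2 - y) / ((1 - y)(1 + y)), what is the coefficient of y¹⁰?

Partial fractions give a closed form: a_n = (1/2)·1^n + (3/2)·(-1)^n.
At n = 10: a_10 = 2.

2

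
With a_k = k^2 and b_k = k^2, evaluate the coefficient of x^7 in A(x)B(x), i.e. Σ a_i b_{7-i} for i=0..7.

This is [x^7] in the product of the two ordinary generating functions.
Σ = 0·49 + 1·36 + 4·25 + 9·16 + 16·9 + 25·4 + 36·1 + 49·0 = 560.

560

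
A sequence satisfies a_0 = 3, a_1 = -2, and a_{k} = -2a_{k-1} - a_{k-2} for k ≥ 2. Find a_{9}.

6

The ordinary generating function has denominator 1 + 2t + t^2.
Iterating the recurrence: a_0,…,a_{9} = 3, -2, 1, 0, -1, 2, -3, 4, -5, 6.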